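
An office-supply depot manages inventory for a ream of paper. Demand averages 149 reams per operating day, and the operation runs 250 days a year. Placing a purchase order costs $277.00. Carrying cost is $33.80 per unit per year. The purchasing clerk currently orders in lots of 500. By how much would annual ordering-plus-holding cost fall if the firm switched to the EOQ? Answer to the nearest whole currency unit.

Extra cost ≈ $2,676 per year

Annual demand D = 149 × 250 = 37,250.
EOQ = √(2DS/H) = √(2 × 37,250 × 277 / 33.8) ≈ 781.38.
Cost at Q* = (D/Q*)S + (Q*/2)H = √(2DSH) ≈ $26,410.48.
Cost at Q = 500: (37,250/500)×277 + (500/2)×33.8 = $20,636.50 + $8,450.00 = $29,086.50.
Excess = $29,086.50 − $26,410.48 = $2,676.02.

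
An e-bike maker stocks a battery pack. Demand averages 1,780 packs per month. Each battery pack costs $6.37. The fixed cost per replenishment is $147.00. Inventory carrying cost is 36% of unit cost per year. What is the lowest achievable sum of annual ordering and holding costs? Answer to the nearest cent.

Annual demand D = 1,780 × 12 = 21,360.
Holding cost H = 0.36 × $6.37 = $2.2932 per unit per year.
Q* = √(2DS/H) = √(2 × 21,360 × 147 / 2.2932) ≈ 1654.83.
At Q*, ordering cost (D/Q*)S equals holding cost (Q*/2)H, each = √(DSH/2).
Minimum total = √(2DSH) = √(2 × 21,360 × 147 × 2.2932) ≈ 3794.856.

TC* ≈ $3,794.86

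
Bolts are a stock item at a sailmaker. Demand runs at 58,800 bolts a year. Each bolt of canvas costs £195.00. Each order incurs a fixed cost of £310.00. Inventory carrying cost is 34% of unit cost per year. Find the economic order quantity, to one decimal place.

Holding cost H = 0.34 × £195.00 = £66.3000 per unit per year.
EOQ = √(2DS / H) = √(2 × 58,800 × 310 / 66.3).
= √(36,456,000 / 66.3) = √549,864.2534 ≈ 741.528.

Q* ≈ 741.5 bolts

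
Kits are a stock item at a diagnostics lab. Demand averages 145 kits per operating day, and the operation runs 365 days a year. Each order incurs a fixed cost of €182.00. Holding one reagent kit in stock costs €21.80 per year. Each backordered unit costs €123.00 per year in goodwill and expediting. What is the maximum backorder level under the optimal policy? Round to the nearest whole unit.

Annual demand D = 145 × 365 = 52,925.
With planned backorders, Q* = √(2DS/H) · √((H+B)/B).
√(2DS/H) = √(2 × 52,925 × 182 / 21.8) = 940.054.
√((H+B)/B) = √((21.8+123)/123) = 1.0850.
Q* ≈ 1019.963.
S* = Q* · H/(H+B) = 1019.963 × 21.8/144.8 ≈ 153.558.

S* ≈ 154 kits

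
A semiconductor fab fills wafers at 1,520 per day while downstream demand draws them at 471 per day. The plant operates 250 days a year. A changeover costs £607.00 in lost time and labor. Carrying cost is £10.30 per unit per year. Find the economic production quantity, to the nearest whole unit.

Annual demand D = 471 × 250 = 117,750.
Production build-up factor (1 − d/p) = 1 − 471/1,520 = 0.6901.
Q* = √(2DS / (H(1 − d/p))) = √(2 × 117,750 × 607 / (10.3 × 0.6901)).
= √(142,948,500 / 7.1084) ≈ 4484.409.

Q* ≈ 4,484 wafers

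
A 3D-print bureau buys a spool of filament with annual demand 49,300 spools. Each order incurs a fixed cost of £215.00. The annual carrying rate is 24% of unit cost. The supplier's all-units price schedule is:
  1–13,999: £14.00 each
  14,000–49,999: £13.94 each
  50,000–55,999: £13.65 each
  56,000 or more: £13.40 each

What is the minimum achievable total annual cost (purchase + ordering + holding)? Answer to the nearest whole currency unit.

Holding cost per unit per year at price C is H = 0.24·C.
Evaluate total cost at each tier's feasible EOQ or, if the EOQ is below the tier, at the tier's minimum quantity.
EOQ at £14.00 = 2511.8 (feasible in tier 1): TC = 49,300×£14.00 + (49,300/2511.8)×215 + (2511.8/2)×0.24×£14.00 = £698,639.71.
EOQ at £13.94 = 2517.2 < 14000, so use break Q=14000: TC = 49,300×£13.94 + (49,300/14000.0)×215 + (14000.0/2)×0.24×£13.94 = £711,418.31.
EOQ at £13.65 = 2543.8 < 50000, so use break Q=50000: TC = 49,300×£13.65 + (49,300/50000.0)×215 + (50000.0/2)×0.24×£13.65 = £755,056.99.
EOQ at £13.40 = 2567.4 < 56000, so use break Q=56000: TC = 49,300×£13.40 + (49,300/56000.0)×215 + (56000.0/2)×0.24×£13.40 = £750,857.28.
Lowest total cost among the candidates is at Q = 2511.8.

TC* ≈ £698,640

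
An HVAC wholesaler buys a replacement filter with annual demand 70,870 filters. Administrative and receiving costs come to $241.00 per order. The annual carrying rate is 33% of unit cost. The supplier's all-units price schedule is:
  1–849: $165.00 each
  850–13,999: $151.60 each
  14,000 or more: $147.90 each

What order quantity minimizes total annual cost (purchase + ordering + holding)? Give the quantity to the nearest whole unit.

Q* ≈ 850 filters

Holding cost per unit per year at price C is H = 0.33·C.
Candidates are each tier's EOQ (if it falls in that tier) and each price-break quantity.
EOQ at $165.00 = 792.1 (feasible in tier 1): TC = 70,870×$165.00 + (70,870/792.1)×241 + (792.1/2)×0.33×$165.00 = $11,736,677.44.
EOQ at $151.60 = 826.3 < 850, so use break Q=850: TC = 70,870×$151.60 + (70,870/850.0)×241 + (850.0/2)×0.33×$151.60 = $10,785,247.63.
EOQ at $147.90 = 836.6 < 14000, so use break Q=14000: TC = 70,870×$147.90 + (70,870/14000.0)×241 + (14000.0/2)×0.33×$147.90 = $10,824,541.98.
Lowest total cost is $10,785,247.63 at Q = 850.0.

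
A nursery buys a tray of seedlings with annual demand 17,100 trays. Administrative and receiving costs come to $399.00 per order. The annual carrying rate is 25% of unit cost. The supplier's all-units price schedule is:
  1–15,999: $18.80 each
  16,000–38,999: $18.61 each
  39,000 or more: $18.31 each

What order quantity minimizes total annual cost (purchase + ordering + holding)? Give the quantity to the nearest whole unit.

Q* ≈ 1,704 trays

Holding cost per unit per year at price C is H = 0.25·C.
Evaluate total cost at each tier's feasible EOQ or, if the EOQ is below the tier, at the tier's minimum quantity.
EOQ at $18.80 = 1703.9 (feasible in tier 1): TC = 17,100×$18.80 + (17,100/1703.9)×399 + (1703.9/2)×0.25×$18.80 = $329,488.45.
EOQ at $18.61 = 1712.6 < 16000, so use break Q=16000: TC = 17,100×$18.61 + (17,100/16000.0)×399 + (16000.0/2)×0.25×$18.61 = $355,877.43.
EOQ at $18.31 = 1726.6 < 39000, so use break Q=39000: TC = 17,100×$18.31 + (17,100/39000.0)×399 + (39000.0/2)×0.25×$18.31 = $402,537.20.
Lowest total cost is $329,488.45 at Q = 1703.9.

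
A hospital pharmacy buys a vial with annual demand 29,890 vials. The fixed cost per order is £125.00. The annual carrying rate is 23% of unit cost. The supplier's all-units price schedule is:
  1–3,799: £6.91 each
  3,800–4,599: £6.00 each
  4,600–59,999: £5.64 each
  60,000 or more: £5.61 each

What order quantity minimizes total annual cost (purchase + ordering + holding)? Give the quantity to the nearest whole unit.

Q* ≈ 4,600 vials

Holding cost per unit per year at price C is H = 0.23·C.
Candidates are each tier's EOQ (if it falls in that tier) and each price-break quantity.
EOQ at £6.91 = 2168.4 (feasible in tier 1): TC = 29,890×£6.91 + (29,890/2168.4)×125 + (2168.4/2)×0.23×£6.91 = £209,986.06.
EOQ at £6.00 = 2327.0 < 3800, so use break Q=3800: TC = 29,890×£6.00 + (29,890/3800.0)×125 + (3800.0/2)×0.23×£6.00 = £182,945.22.
EOQ at £5.64 = 2400.1 < 4600, so use break Q=4600: TC = 29,890×£5.64 + (29,890/4600.0)×125 + (4600.0/2)×0.23×£5.64 = £172,375.39.
EOQ at £5.61 = 2406.5 < 60000, so use break Q=60000: TC = 29,890×£5.61 + (29,890/60000.0)×125 + (60000.0/2)×0.23×£5.61 = £206,454.17.
Lowest total cost is £172,375.39 at Q = 4600.0.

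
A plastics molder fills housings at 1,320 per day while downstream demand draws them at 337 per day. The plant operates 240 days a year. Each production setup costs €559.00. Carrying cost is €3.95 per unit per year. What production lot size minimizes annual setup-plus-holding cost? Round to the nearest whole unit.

Q* ≈ 5,544 housings

Annual demand D = 337 × 240 = 80,880.
Production build-up factor (1 − d/p) = 1 − 337/1,320 = 0.7447.
Q* = √(2DS / (H(1 − d/p))) = √(2 × 80,880 × 559 / (3.95 × 0.7447)).
= √(90,423,840 / 2.9416) ≈ 5544.382.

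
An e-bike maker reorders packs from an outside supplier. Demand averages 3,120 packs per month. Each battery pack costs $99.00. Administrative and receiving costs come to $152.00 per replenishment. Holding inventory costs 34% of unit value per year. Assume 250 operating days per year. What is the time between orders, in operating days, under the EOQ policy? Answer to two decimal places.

T ≈ 3.88 days

Annual demand D = 3,120 × 12 = 37,440.
Holding cost H = 0.34 × $99.00 = $33.6600 per unit per year.
The optimal lot size = √(2DS/H) = √(2 × 37,440 × 152 / 33.66) ≈ 581.50.
Cycle time = Q*/D × 250 = 581.50 / 37,440 × 250 ≈ 3.883 days.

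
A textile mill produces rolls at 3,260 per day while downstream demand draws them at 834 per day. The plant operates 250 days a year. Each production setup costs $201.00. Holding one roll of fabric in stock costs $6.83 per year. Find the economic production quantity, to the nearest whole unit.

Annual demand D = 834 × 250 = 208,500.
Production build-up factor (1 − d/p) = 1 − 834/3,260 = 0.7442.
Q* = √(2DS / (H(1 − d/p))) = √(2 × 208,500 × 201 / (6.83 × 0.7442)).
= √(83,817,000 / 5.0827) ≈ 4060.870.

Q* ≈ 4,061 rolls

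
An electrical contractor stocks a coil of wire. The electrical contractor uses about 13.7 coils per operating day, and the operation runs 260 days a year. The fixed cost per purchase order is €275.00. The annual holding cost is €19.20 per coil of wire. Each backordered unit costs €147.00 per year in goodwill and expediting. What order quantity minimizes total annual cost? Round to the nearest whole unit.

Q* ≈ 340 coils

Annual demand D = 13.7 × 260 = 3,562.
With planned backorders, Q* = √(2DS/H) · √((H+B)/B).
√(2DS/H) = √(2 × 3,562 × 275 / 19.2) = 319.431.
√((H+B)/B) = √((19.2+147)/147) = 1.0633.
Q* ≈ 339.652.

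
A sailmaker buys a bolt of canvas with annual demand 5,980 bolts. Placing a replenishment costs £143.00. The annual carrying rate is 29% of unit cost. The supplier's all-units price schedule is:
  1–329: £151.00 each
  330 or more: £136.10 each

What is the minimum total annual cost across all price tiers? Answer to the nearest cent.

Holding cost per unit per year at price C is H = 0.29·C.
For each price level, check whether its EOQ is feasible; otherwise the best quantity at that price is the breakpoint.
EOQ at £151.00 = 197.6 (feasible in tier 1): TC = 5,980×£151.00 + (5,980/197.6)×143 + (197.6/2)×0.29×£151.00 = £911,634.08.
EOQ at £136.10 = 208.2 < 330, so use break Q=330: TC = 5,980×£136.10 + (5,980/330.0)×143 + (330.0/2)×0.29×£136.10 = £822,981.72.
Lowest total cost among the candidates is at Q = 330.0.

TC* ≈ £822,981.72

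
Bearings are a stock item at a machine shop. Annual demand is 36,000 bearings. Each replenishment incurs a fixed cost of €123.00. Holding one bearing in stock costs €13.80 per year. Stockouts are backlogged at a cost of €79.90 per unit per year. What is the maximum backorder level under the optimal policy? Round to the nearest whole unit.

With planned backorders, Q* = √(2DS/H) · √((H+B)/B).
√(2DS/H) = √(2 × 36,000 × 123 / 13.8) = 801.086.
√((H+B)/B) = √((13.8+79.9)/79.9) = 1.0829.
Q* ≈ 867.512.
S* = Q* · H/(H+B) = 867.512 × 13.8/93.7 ≈ 127.766.

S* ≈ 128 bearings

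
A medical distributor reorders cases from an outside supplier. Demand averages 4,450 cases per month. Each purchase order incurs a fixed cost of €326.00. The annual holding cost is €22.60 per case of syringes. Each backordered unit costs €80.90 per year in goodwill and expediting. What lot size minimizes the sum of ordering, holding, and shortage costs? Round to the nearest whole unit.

Annual demand D = 4,450 × 12 = 53,400.
With planned backorders, Q* = √(2DS/H) · √((H+B)/B).
√(2DS/H) = √(2 × 53,400 × 326 / 22.6) = 1241.196.
√((H+B)/B) = √((22.6+80.9)/80.9) = 1.1311.
Q* ≈ 1403.900.

Q* ≈ 1,404 cases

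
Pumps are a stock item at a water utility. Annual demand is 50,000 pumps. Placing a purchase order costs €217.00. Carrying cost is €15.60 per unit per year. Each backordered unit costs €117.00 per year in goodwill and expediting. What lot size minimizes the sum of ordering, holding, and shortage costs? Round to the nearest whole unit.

With planned backorders, Q* = √(2DS/H) · √((H+B)/B).
√(2DS/H) = √(2 × 50,000 × 217 / 15.6) = 1179.418.
√((H+B)/B) = √((15.6+117)/117) = 1.0646.
Q* ≈ 1255.586.

Q* ≈ 1,256 pumps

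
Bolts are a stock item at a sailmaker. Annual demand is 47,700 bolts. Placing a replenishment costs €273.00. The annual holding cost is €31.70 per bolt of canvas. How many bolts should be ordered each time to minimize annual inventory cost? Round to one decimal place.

Q* ≈ 906.4 bolts

EOQ = √(2DS / H) = √(2 × 47,700 × 273 / 31.7).
= √(26,044,200 / 31.7) = √821,583.5962 ≈ 906.412.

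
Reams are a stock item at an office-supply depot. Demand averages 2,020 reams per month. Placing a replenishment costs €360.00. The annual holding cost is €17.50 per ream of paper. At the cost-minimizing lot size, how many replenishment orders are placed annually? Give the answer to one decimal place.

Annual demand D = 2,020 × 12 = 24,240.
The optimal lot size = √(2DS/H) = √(2 × 24,240 × 360 / 17.5) ≈ 998.65.
Orders per year = D / Q* = 24,240 / 998.65 ≈ 24.273.

N ≈ 24.3 orders per year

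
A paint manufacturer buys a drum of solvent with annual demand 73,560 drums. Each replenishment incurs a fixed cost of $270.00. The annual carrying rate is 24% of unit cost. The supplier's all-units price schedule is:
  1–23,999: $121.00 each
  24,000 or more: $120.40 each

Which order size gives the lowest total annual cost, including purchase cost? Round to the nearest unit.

Q* ≈ 1,170 drums

Holding cost per unit per year at price C is H = 0.24·C.
Candidates are each tier's EOQ (if it falls in that tier) and each price-break quantity.
EOQ at $121.00 = 1169.6 (feasible in tier 1): TC = 73,560×$121.00 + (73,560/1169.6)×270 + (1169.6/2)×0.24×$121.00 = $8,934,723.78.
EOQ at $120.40 = 1172.5 < 24000, so use break Q=24000: TC = 73,560×$120.40 + (73,560/24000.0)×270 + (24000.0/2)×0.24×$120.40 = $9,204,203.55.
Lowest total cost is $8,934,723.78 at Q = 1169.6.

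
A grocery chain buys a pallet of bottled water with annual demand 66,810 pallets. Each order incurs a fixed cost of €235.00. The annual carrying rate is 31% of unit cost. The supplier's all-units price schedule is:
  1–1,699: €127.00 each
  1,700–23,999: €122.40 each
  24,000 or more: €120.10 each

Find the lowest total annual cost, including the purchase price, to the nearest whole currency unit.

TC* ≈ €8,219,032

Holding cost per unit per year at price C is H = 0.31·C.
Candidates are each tier's EOQ (if it falls in that tier) and each price-break quantity.
EOQ at €127.00 = 893.1 (feasible in tier 1): TC = 66,810×€127.00 + (66,810/893.1)×235 + (893.1/2)×0.31×€127.00 = €8,520,030.28.
EOQ at €122.40 = 909.7 < 1700, so use break Q=1700: TC = 66,810×€122.40 + (66,810/1700.0)×235 + (1700.0/2)×0.31×€122.40 = €8,219,031.90.
EOQ at €120.10 = 918.4 < 24000, so use break Q=24000: TC = 66,810×€120.10 + (66,810/24000.0)×235 + (24000.0/2)×0.31×€120.10 = €8,471,307.18.
Lowest total cost among the candidates is at Q = 1700.0.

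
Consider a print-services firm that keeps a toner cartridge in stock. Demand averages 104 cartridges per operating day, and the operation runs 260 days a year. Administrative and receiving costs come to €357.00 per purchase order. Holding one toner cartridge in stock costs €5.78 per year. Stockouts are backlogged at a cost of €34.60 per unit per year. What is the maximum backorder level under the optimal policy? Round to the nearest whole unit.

Annual demand D = 104 × 260 = 27,040.
With planned backorders, Q* = √(2DS/H) · √((H+B)/B).
√(2DS/H) = √(2 × 27,040 × 357 / 5.78) = 1827.631.
√((H+B)/B) = √((5.78+34.6)/34.6) = 1.0803.
Q* ≈ 1974.393.
S* = Q* · H/(H+B) = 1974.393 × 5.78/40.38 ≈ 282.615.

S* ≈ 283 cartridges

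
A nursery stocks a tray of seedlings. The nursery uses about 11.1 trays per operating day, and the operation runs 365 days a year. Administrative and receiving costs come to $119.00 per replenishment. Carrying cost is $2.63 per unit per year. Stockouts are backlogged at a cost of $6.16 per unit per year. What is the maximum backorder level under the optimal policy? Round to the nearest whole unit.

Annual demand D = 11.1 × 365 = 4,051.5.
With planned backorders, Q* = √(2DS/H) · √((H+B)/B).
√(2DS/H) = √(2 × 4,051.5 × 119 / 2.63) = 605.506.
√((H+B)/B) = √((2.63+6.16)/6.16) = 1.1945.
Q* ≈ 723.307.
S* = Q* · H/(H+B) = 723.307 × 2.63/8.79 ≈ 216.416.

S* ≈ 216 trays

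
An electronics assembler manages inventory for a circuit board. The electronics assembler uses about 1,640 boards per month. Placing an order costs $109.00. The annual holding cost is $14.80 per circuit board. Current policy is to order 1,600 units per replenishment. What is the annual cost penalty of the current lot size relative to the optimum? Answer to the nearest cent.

Annual demand D = 1,640 × 12 = 19,680.
EOQ = √(2DS/H) = √(2 × 19,680 × 109 / 14.8) ≈ 538.41.
Cost at Q* = (D/Q*)S + (Q*/2)H = √(2DSH) ≈ $7,968.41.
Cost at Q = 1,600: (19,680/1,600)×109 + (1,600/2)×14.8 = $1,340.70 + $11,840.00 = $13,180.70.
Excess = $13,180.70 − $7,968.41 = $5,212.29.

Extra cost ≈ $5,212.29 per year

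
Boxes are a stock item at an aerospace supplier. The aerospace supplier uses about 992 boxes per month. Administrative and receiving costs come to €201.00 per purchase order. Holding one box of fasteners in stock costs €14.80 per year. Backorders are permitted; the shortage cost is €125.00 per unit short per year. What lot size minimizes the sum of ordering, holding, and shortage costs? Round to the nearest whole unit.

Q* ≈ 601 boxes

Annual demand D = 992 × 12 = 11,904.
With planned backorders, Q* = √(2DS/H) · √((H+B)/B).
√(2DS/H) = √(2 × 11,904 × 201 / 14.8) = 568.629.
√((H+B)/B) = √((14.8+125)/125) = 1.0575.
Q* ≈ 601.350.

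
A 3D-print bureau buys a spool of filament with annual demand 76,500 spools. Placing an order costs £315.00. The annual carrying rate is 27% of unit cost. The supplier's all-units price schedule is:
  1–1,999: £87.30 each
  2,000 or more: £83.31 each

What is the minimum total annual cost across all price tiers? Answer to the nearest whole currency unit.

Holding cost per unit per year at price C is H = 0.27·C.
Candidates are each tier's EOQ (if it falls in that tier) and each price-break quantity.
EOQ at £87.30 = 1429.9 (feasible in tier 1): TC = 76,500×£87.30 + (76,500/1429.9)×315 + (1429.9/2)×0.27×£87.30 = £6,712,154.66.
EOQ at £83.31 = 1463.8 < 2000, so use break Q=2000: TC = 76,500×£83.31 + (76,500/2000.0)×315 + (2000.0/2)×0.27×£83.31 = £6,407,757.45.
Lowest total cost among the candidates is at Q = 2000.0.

TC* ≈ £6,407,757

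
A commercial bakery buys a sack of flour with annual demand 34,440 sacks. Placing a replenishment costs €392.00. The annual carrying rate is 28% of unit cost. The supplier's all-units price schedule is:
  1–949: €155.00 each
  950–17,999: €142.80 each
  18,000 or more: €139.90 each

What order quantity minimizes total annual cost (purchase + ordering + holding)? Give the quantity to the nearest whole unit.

Holding cost per unit per year at price C is H = 0.28·C.
Candidates are each tier's EOQ (if it falls in that tier) and each price-break quantity.
EOQ at €155.00 = 788.8 (feasible in tier 1): TC = 34,440×€155.00 + (34,440/788.8)×392 + (788.8/2)×0.28×€155.00 = €5,372,432.17.
EOQ at €142.80 = 821.8 < 950, so use break Q=950: TC = 34,440×€142.80 + (34,440/950.0)×392 + (950.0/2)×0.28×€142.80 = €4,951,235.43.
EOQ at €139.90 = 830.2 < 18000, so use break Q=18000: TC = 34,440×€139.90 + (34,440/18000.0)×392 + (18000.0/2)×0.28×€139.90 = €5,171,454.03.
Lowest total cost is €4,951,235.43 at Q = 950.0.

Q* ≈ 950 sacks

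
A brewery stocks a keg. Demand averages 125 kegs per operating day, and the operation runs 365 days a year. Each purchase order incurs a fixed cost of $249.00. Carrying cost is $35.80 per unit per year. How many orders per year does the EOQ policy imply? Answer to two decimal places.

Annual demand D = 125 × 365 = 45,625.
The optimal lot size = √(2DS/H) = √(2 × 45,625 × 249 / 35.8) ≈ 796.66.
Orders per year = D / Q* = 45,625 / 796.66 ≈ 57.270.

N ≈ 57.27 orders per year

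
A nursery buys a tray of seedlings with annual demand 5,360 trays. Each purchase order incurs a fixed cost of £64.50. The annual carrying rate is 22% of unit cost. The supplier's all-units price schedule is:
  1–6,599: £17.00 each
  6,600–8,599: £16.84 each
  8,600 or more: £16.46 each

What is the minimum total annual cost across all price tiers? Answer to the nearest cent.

Holding cost per unit per year at price C is H = 0.22·C.
Evaluate total cost at each tier's feasible EOQ or, if the EOQ is below the tier, at the tier's minimum quantity.
EOQ at £17.00 = 430.0 (feasible in tier 1): TC = 5,360×£17.00 + (5,360/430.0)×64.5 + (430.0/2)×0.22×£17.00 = £92,728.10.
EOQ at £16.84 = 432.0 < 6600, so use break Q=6600: TC = 5,360×£16.84 + (5,360/6600.0)×64.5 + (6600.0/2)×0.22×£16.84 = £102,540.62.
EOQ at £16.46 = 437.0 < 8600, so use break Q=8600: TC = 5,360×£16.46 + (5,360/8600.0)×64.5 + (8600.0/2)×0.22×£16.46 = £103,836.96.
Lowest total cost among the candidates is at Q = 430.0.

TC* ≈ £92,728.10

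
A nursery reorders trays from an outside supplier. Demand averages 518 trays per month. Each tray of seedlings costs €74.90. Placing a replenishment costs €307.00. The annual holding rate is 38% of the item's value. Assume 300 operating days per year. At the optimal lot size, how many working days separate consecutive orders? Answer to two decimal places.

T ≈ 17.67 days

Annual demand D = 518 × 12 = 6,216.
Holding cost H = 0.38 × €74.90 = €28.4620 per unit per year.
EOQ = √(2DS/H) = √(2 × 6,216 × 307 / 28.462) ≈ 366.19.
Cycle time = Q*/D × 300 = 366.19 / 6,216 × 300 ≈ 17.673 days.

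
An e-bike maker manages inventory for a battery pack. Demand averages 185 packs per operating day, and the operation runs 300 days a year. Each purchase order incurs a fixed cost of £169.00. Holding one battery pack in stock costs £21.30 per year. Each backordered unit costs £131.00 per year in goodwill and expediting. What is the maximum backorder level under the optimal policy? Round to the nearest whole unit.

Annual demand D = 185 × 300 = 55,500.
With planned backorders, Q* = √(2DS/H) · √((H+B)/B).
√(2DS/H) = √(2 × 55,500 × 169 / 21.3) = 938.458.
√((H+B)/B) = √((21.3+131)/131) = 1.0782.
Q* ≈ 1011.881.
S* = Q* · H/(H+B) = 1011.881 × 21.3/152.3 ≈ 141.517.

S* ≈ 142 packs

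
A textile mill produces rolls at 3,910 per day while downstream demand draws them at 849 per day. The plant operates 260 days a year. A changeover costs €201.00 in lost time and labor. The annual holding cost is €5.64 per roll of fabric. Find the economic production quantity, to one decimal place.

Q* ≈ 4,483.0 rolls

Annual demand D = 849 × 260 = 220,740.
Production build-up factor (1 − d/p) = 1 − 849/3,910 = 0.7829.
Q* = √(2DS / (H(1 − d/p))) = √(2 × 220,740 × 201 / (5.64 × 0.7829)).
= √(88,737,480 / 4.4154) ≈ 4483.020.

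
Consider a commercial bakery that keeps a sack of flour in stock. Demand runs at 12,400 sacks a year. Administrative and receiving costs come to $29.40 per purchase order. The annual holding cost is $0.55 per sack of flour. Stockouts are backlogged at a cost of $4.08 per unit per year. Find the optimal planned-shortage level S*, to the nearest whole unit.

With planned backorders, Q* = √(2DS/H) · √((H+B)/B).
√(2DS/H) = √(2 × 12,400 × 29.4 / 0.55) = 1151.379.
√((H+B)/B) = √((0.55+4.08)/4.08) = 1.0653.
Q* ≈ 1226.531.
S* = Q* · H/(H+B) = 1226.531 × 0.55/4.63 ≈ 145.700.

S* ≈ 146 sacks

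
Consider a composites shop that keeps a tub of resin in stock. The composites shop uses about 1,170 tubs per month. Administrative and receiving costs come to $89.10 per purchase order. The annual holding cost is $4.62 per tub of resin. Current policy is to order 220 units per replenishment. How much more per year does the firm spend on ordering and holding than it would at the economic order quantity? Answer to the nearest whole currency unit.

Annual demand D = 1,170 × 12 = 14,040.
EOQ = √(2DS/H) = √(2 × 14,040 × 89.1 / 4.62) ≈ 735.90.
Cost at Q* = (D/Q*)S + (Q*/2)H = √(2DSH) ≈ $3,399.84.
Cost at Q = 220: (14,040/220)×89.1 + (220/2)×4.62 = $5,686.20 + $508.20 = $6,194.40.
Excess = $6,194.40 − $3,399.84 = $2,794.56.

Extra cost ≈ $2,795 per year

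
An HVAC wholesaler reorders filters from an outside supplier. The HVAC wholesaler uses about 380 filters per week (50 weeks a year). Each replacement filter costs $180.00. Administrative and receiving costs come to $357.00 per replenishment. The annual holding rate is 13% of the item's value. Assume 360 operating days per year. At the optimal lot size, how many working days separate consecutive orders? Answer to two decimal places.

T ≈ 14.43 days

Annual demand D = 380 × 50 = 19,000.
Holding cost H = 0.13 × $180.00 = $23.4000 per unit per year.
Q* = √(2DS/H) = √(2 × 19,000 × 357 / 23.4) ≈ 761.41.
Cycle time = Q*/D × 360 = 761.41 / 19,000 × 360 ≈ 14.427 days.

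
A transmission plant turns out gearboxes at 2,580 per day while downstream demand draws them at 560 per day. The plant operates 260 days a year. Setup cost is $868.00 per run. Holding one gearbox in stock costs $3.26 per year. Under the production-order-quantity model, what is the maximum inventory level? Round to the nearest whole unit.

Annual demand D = 560 × 260 = 145,600.
Production build-up factor (1 − d/p) = 1 − 560/2,580 = 0.7829.
Q* = √(2DS / (H(1 − d/p))) = √(2 × 145,600 × 868 / (3.26 × 0.7829)).
= √(252,761,600 / 2.5524) ≈ 9951.325.
Maximum inventory = Q*(1 − d/p) = 9951.325 × 0.7829 ≈ 7791.348.

I_max ≈ 7,791 gearboxes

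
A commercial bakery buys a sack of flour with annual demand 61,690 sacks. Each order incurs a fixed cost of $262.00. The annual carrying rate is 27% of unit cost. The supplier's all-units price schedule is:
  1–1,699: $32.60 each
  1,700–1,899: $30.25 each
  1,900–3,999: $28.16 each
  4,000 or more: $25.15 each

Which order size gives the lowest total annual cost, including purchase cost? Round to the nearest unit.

Q* ≈ 4,000 sacks

Holding cost per unit per year at price C is H = 0.27·C.
For each price level, check whether its EOQ is feasible; otherwise the best quantity at that price is the breakpoint.
Tier 1 ($32.60): EOQ = 1916.4 exceeds tier's upper bound 1699, so this tier is dominated.
Tier 2 ($30.25): EOQ = 1989.4 exceeds tier's upper bound 1899, so this tier is dominated.
EOQ at $28.16 = 2061.9 (feasible in tier 3): TC = 61,690×$28.16 + (61,690/2061.9)×262 + (2061.9/2)×0.27×$28.16 = $1,752,867.70.
EOQ at $25.15 = 2181.8 < 4000, so use break Q=4000: TC = 61,690×$25.15 + (61,690/4000.0)×262 + (4000.0/2)×0.27×$25.15 = $1,569,125.20.
Lowest total cost is $1,569,125.20 at Q = 4000.0.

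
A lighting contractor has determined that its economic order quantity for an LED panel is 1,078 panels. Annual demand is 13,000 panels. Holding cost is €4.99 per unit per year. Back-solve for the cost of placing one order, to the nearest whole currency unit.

S ≈ €223

The basic EOQ model gives Q* = √(2DS/H); rearrange for the unknown.
From Q* = √(2DS/H): S = Q*²H / (2D) = 1,078² × 4.99 / (2 × 13,000) = 223.0307.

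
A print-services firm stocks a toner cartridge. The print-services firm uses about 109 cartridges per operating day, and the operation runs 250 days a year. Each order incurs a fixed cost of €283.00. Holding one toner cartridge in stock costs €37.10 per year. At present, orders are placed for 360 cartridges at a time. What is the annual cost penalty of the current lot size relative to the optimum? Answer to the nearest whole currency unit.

Extra cost ≈ €4,179 per year

Annual demand D = 109 × 250 = 27,250.
EOQ = √(2DS/H) = √(2 × 27,250 × 283 / 37.1) ≈ 644.77.
Cost at Q* = (D/Q*)S + (Q*/2)H = √(2DSH) ≈ €23,920.95.
Cost at Q = 360: (27,250/360)×283 + (360/2)×37.1 = €21,421.53 + €6,678.00 = €28,099.53.
Excess = €28,099.53 − €23,920.95 = €4,178.58.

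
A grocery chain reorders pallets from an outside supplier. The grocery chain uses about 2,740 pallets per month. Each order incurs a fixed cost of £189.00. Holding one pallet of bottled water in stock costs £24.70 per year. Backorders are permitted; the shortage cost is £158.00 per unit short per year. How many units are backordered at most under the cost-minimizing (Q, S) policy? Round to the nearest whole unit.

S* ≈ 103 pallets

Annual demand D = 2,740 × 12 = 32,880.
With planned backorders, Q* = √(2DS/H) · √((H+B)/B).
√(2DS/H) = √(2 × 32,880 × 189 / 24.7) = 709.354.
√((H+B)/B) = √((24.7+158)/158) = 1.0753.
Q* ≈ 762.788.
S* = Q* · H/(H+B) = 762.788 × 24.7/182.7 ≈ 103.125.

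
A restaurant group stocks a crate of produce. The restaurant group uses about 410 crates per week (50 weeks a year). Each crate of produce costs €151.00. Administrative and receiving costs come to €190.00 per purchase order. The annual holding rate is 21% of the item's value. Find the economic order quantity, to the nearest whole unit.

Q* ≈ 496 crates

Annual demand D = 410 × 50 = 20,500.
Holding cost H = 0.21 × €151.00 = €31.7100 per unit per year.
EOQ = √(2DS / H) = √(2 × 20,500 × 190 / 31.71).
= √(7,790,000 / 31.71) = √245,663.8284 ≈ 495.645.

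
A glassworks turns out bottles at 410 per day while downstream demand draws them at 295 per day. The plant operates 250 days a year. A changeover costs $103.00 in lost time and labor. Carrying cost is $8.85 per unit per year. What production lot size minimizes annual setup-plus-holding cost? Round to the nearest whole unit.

Annual demand D = 295 × 250 = 73,750.
Production build-up factor (1 − d/p) = 1 − 295/410 = 0.2805.
Q* = √(2DS / (H(1 − d/p))) = √(2 × 73,750 × 103 / (8.85 × 0.2805)).
= √(15,192,500 / 2.4823) ≈ 2473.922.

Q* ≈ 2,474 bottles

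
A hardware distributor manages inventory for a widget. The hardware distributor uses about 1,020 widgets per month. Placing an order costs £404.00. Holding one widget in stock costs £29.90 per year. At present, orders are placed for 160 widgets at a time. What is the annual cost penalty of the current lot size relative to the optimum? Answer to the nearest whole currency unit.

Extra cost ≈ £16,102 per year

Annual demand D = 1,020 × 12 = 12,240.
EOQ = √(2DS/H) = √(2 × 12,240 × 404 / 29.9) ≈ 575.12.
Cost at Q* = (D/Q*)S + (Q*/2)H = √(2DSH) ≈ £17,196.18.
Cost at Q = 160: (12,240/160)×404 + (160/2)×29.9 = £30,906.00 + £2,392.00 = £33,298.00.
Excess = £33,298.00 − £17,196.18 = £16,101.82.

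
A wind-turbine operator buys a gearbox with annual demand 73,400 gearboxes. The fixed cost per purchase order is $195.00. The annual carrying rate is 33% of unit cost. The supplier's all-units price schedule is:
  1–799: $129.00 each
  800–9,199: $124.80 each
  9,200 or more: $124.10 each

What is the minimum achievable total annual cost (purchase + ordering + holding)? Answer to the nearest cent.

Holding cost per unit per year at price C is H = 0.33·C.
Candidates are each tier's EOQ (if it falls in that tier) and each price-break quantity.
Tier 1 ($129.00): EOQ = 820.0 exceeds tier's upper bound 799, so this tier is dominated.
EOQ at $124.80 = 833.7 (feasible in tier 2): TC = 73,400×$124.80 + (73,400/833.7)×195 + (833.7/2)×0.33×$124.80 = $9,194,655.60.
EOQ at $124.10 = 836.1 < 9200, so use break Q=9200: TC = 73,400×$124.10 + (73,400/9200.0)×195 + (9200.0/2)×0.33×$124.10 = $9,298,879.56.
Lowest total cost among the candidates is at Q = 833.7.

TC* ≈ $9,194,655.60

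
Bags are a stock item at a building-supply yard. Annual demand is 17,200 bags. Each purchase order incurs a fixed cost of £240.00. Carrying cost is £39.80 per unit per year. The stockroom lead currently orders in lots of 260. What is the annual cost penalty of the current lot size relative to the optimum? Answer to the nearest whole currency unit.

Extra cost ≈ £2,924 per year

EOQ = √(2DS/H) = √(2 × 17,200 × 240 / 39.8) ≈ 455.45.
Cost at Q* = (D/Q*)S + (Q*/2)H = √(2DSH) ≈ £18,127.02.
Cost at Q = 260: (17,200/260)×240 + (260/2)×39.8 = £15,876.92 + £5,174.00 = £21,050.92.
Excess = £21,050.92 − £18,127.02 = £2,923.90.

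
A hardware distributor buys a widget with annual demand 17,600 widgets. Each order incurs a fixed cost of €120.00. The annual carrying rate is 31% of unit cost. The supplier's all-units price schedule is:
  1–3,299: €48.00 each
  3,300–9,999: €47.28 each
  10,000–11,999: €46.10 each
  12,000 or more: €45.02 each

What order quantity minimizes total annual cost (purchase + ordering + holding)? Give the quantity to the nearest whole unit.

Q* ≈ 533 widgets

Holding cost per unit per year at price C is H = 0.31·C.
Candidates are each tier's EOQ (if it falls in that tier) and each price-break quantity.
EOQ at €48.00 = 532.8 (feasible in tier 1): TC = 17,600×€48.00 + (17,600/532.8)×120 + (532.8/2)×0.31×€48.00 = €852,728.00.
EOQ at €47.28 = 536.8 < 3300, so use break Q=3300: TC = 17,600×€47.28 + (17,600/3300.0)×120 + (3300.0/2)×0.31×€47.28 = €856,951.72.
EOQ at €46.10 = 543.7 < 10000, so use break Q=10000: TC = 17,600×€46.10 + (17,600/10000.0)×120 + (10000.0/2)×0.31×€46.10 = €883,026.20.
EOQ at €45.02 = 550.1 < 12000, so use break Q=12000: TC = 17,600×€45.02 + (17,600/12000.0)×120 + (12000.0/2)×0.31×€45.02 = €876,265.20.
Lowest total cost is €852,728.00 at Q = 532.8.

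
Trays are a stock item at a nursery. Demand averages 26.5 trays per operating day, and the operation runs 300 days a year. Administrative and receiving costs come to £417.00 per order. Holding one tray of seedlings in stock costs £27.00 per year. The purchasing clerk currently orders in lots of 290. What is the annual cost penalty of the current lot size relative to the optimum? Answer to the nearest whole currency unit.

Extra cost ≈ £1,967 per year

Annual demand D = 26.5 × 300 = 7,950.
EOQ = √(2DS/H) = √(2 × 7,950 × 417 / 27) ≈ 495.55.
Cost at Q* = (D/Q*)S + (Q*/2)H = √(2DSH) ≈ £13,379.76.
Cost at Q = 290: (7,950/290)×417 + (290/2)×27 = £11,431.55 + £3,915.00 = £15,346.55.
Excess = £15,346.55 − £13,379.76 = £1,966.79.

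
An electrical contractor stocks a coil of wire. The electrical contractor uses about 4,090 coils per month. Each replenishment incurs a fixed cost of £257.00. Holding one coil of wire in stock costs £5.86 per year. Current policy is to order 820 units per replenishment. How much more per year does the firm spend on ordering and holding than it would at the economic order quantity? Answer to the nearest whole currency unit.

Extra cost ≈ £5,626 per year

Annual demand D = 4,090 × 12 = 49,080.
EOQ = √(2DS/H) = √(2 × 49,080 × 257 / 5.86) ≈ 2074.84.
Cost at Q* = (D/Q*)S + (Q*/2)H = √(2DSH) ≈ £12,158.57.
Cost at Q = 820: (49,080/820)×257 + (820/2)×5.86 = £15,382.39 + £2,402.60 = £17,784.99.
Excess = £17,784.99 − £12,158.57 = £5,626.42.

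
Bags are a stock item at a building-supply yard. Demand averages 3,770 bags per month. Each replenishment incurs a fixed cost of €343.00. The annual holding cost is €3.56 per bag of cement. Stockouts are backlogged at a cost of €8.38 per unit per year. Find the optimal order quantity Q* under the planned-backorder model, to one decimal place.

Q* ≈ 3,524.3 bags

Annual demand D = 3,770 × 12 = 45,240.
With planned backorders, Q* = √(2DS/H) · √((H+B)/B).
√(2DS/H) = √(2 × 45,240 × 343 / 3.56) = 2952.557.
√((H+B)/B) = √((3.56+8.38)/8.38) = 1.1937.
Q* ≈ 3524.346.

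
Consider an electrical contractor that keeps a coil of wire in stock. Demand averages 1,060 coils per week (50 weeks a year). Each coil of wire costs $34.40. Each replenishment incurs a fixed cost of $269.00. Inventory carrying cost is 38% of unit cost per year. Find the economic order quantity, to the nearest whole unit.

Q* ≈ 1,477 coils

Annual demand D = 1,060 × 50 = 53,000.
Holding cost H = 0.38 × $34.40 = $13.0720 per unit per year.
EOQ = √(2DS / H) = √(2 × 53,000 × 269 / 13.072).
= √(28,514,000 / 13.072) = √2,181,303.5496 ≈ 1476.924.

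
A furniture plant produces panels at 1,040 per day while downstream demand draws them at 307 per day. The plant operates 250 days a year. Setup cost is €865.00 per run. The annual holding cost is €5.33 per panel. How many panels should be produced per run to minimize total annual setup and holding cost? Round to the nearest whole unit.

Annual demand D = 307 × 250 = 76,750.
Production build-up factor (1 − d/p) = 1 − 307/1,040 = 0.7048.
Q* = √(2DS / (H(1 − d/p))) = √(2 × 76,750 × 865 / (5.33 × 0.7048)).
= √(132,777,500 / 3.7566) ≈ 5945.157.

Q* ≈ 5,945 panels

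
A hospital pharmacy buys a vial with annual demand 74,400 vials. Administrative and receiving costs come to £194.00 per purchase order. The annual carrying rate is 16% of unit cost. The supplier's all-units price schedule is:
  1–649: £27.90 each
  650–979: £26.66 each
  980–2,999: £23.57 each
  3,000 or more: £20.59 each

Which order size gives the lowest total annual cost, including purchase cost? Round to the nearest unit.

Q* ≈ 3,000 vials

Holding cost per unit per year at price C is H = 0.16·C.
Evaluate total cost at each tier's feasible EOQ or, if the EOQ is below the tier, at the tier's minimum quantity.
Tier 1 (£27.90): EOQ = 2543.0 exceeds tier's upper bound 649, so this tier is dominated.
Tier 2 (£26.66): EOQ = 2601.4 exceeds tier's upper bound 979, so this tier is dominated.
EOQ at £23.57 = 2766.7 (feasible in tier 3): TC = 74,400×£23.57 + (74,400/2766.7)×194 + (2766.7/2)×0.16×£23.57 = £1,764,041.79.
EOQ at £20.59 = 2960.2 < 3000, so use break Q=3000: TC = 74,400×£20.59 + (74,400/3000.0)×194 + (3000.0/2)×0.16×£20.59 = £1,541,648.80.
Lowest total cost is £1,541,648.80 at Q = 3000.0.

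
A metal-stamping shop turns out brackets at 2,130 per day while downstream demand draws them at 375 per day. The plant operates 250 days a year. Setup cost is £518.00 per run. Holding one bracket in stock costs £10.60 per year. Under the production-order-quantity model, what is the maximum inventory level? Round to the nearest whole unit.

I_max ≈ 2,748 brackets

Annual demand D = 375 × 250 = 93,750.
Production build-up factor (1 − d/p) = 1 − 375/2,130 = 0.8239.
Q* = √(2DS / (H(1 − d/p))) = √(2 × 93,750 × 518 / (10.6 × 0.8239)).
= √(97,125,000 / 8.7338) ≈ 3334.754.
Maximum inventory = Q*(1 − d/p) = 3334.754 × 0.8239 ≈ 2747.650.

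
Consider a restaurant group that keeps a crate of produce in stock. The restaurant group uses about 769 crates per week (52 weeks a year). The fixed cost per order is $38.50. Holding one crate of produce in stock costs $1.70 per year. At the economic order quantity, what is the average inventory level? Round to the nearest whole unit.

Annual demand D = 769 × 52 = 39,988.
Q* = √(2DS/H) = √(2 × 39,988 × 38.5 / 1.7) ≈ 1345.82.
Average inventory = Q*/2 ≈ 1345.82 / 2 = 672.908.

Average inventory ≈ 673 crates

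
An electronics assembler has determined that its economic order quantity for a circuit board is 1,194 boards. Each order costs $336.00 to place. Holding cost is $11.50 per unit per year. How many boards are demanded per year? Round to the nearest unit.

D ≈ 24,397 boards per year

Squaring Q* = √(2DS/H) gives Q*² = 2DS/H.
From Q* = √(2DS/H): D = Q*²H / (2S) = 1,194² × 11.5 / (2 × 336) = 24397.045.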